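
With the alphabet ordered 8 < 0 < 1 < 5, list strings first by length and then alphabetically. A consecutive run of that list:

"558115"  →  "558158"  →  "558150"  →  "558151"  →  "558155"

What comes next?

Treat 558155 as a base-4 numeral over the given alphabet and add one, carrying through any trailing 5's.

558588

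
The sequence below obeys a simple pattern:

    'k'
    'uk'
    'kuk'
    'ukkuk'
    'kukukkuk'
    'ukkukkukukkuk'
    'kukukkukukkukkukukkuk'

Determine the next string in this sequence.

ukkukkukukkukkukukkukukkukkukukkuk

Each term (from the third on) is the two preceding terms concatenated in order: term 3 = k·uk = kuk.
So term 8 is ukkukkukukkuk·kukukkukukkukkukukkuk.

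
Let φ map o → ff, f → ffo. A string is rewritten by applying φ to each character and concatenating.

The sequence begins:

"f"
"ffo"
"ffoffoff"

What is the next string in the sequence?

Apply φ to ffoffoff symbol by symbol: f→ffo, f→ffo, o→ff, f→ffo, f→ffo, o→ff, f→ffo, f→ffo; joined: ffo ffo ff ffo ffo ff ffo ffo.

ffoffoffffoffoffffoffo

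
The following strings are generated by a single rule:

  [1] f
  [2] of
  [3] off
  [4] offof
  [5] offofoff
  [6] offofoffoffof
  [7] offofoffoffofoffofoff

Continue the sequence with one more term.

From term 3 onward, concatenate the last term with the second-to-last: of·f = off, off·of = offof, …
The next term joins offofoffoffofoffofoff and offofoffoffof.

offofoffoffofoffofoffoffofoffoffof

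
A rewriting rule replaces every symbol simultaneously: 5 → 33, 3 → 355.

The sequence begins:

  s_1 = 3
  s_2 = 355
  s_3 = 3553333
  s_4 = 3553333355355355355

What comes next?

Rewriting the 19 symbols of 3553333355355355355 one by one yields 355 33 33 355 355 355 355 355 33 33 355 33 33 355 33 33 355 33 33; concatenated:

35533333553553553553553333355333335533333553333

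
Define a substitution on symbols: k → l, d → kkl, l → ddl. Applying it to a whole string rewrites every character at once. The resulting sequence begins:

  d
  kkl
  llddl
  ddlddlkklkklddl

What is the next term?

Applying the rule to each of the 15 symbols of ddlddlkklkklddl gives the pieces kkl kkl ddl kkl kkl ddl l l ddl l l ddl kkl kkl ddl, which concatenate to the answer.

kklkklddlkklkklddlllddlllddlkklkklddl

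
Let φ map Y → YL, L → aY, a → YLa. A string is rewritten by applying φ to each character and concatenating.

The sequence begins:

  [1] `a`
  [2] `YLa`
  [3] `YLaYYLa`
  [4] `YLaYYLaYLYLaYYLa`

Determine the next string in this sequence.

Rewriting the 16 symbols of YLaYYLaYLYLaYYLa one by one yields YL aY YLa YL YL aY YLa YL aY YL aY YLa YL YL aY YLa; concatenated:

YLaYYLaYLYLaYYLaYLaYYLaYYLaYLYLaYYLa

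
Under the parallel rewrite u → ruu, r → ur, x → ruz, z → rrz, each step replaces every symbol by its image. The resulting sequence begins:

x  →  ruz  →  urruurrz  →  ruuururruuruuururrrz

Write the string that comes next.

urruuruuruuurruuururruuruuurruuruuruuurruuurururrrz

Applying the rule to each of the 20 symbols of ruuururruuruuururrrz gives the pieces ur ruu ruu ruu ur ruu ur ur ruu ruu ur ruu ruu ruu ur ruu ur ur ur rrz, which concatenate to the answer.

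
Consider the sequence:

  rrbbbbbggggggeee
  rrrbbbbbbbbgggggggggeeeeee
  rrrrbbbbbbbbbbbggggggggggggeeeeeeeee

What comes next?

Reading off run lengths: r runs 2, 3, 4; b runs 5, 8, 11; g runs 6, 9, 12; e runs 3, 6, 9 — each is linear in n (n = 1, 2, …).
Setting n = 4 gives 5, 14, 15, 12 characters in each block.

rrrrrbbbbbbbbbbbbbbgggggggggggggggeeeeeeeeeeee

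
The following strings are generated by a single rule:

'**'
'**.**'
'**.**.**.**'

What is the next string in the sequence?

Every step duplicates the string with '.' between the halves.
One more doubling of **.**.**.** gives the answer.

**.**.**.**.**.**.**.**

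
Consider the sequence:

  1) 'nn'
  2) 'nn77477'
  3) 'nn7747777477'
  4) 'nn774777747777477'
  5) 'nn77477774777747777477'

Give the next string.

Every step adds 77477 to the end: s(k+1) = s(k)·77477.
So the next term is nn77477774777747777477·77477.

nn7747777477774777747777477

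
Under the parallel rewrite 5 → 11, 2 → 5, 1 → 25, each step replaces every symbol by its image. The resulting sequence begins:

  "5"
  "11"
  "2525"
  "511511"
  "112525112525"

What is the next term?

Expanding 112525112525: 1→25, 1→25, 2→5, 5→11, 2→5, 5→11, 1→25, 1→25, 2→5, 5→11, 2→5, 5→11. Concatenated: 25 25 5 11 5 11 25 25 5 11 5 11.

25255115112525511511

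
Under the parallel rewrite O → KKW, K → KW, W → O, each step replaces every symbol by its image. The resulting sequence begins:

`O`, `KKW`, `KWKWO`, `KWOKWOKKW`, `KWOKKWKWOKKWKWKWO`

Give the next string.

Applying the rule to each of the 17 symbols of KWOKKWKWOKKWKWKWO gives the pieces KW O KKW KW KW O KW O KKW KW KW O KW O KW O KKW, which concatenate to the answer.

KWOKKWKWKWOKWOKKWKWKWOKWOKWOKKW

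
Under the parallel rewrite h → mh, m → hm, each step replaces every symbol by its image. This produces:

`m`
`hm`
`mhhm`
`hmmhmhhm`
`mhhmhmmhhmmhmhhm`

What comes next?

hmmhmhhmmhhmhmmhmhhmhmmhhmmhmhhm

Applying the rule to each of the 16 symbols of mhhmhmmhhmmhmhhm gives the pieces hm mh mh hm mh hm hm mh mh hm hm mh hm mh mh hm, which concatenate to the answer.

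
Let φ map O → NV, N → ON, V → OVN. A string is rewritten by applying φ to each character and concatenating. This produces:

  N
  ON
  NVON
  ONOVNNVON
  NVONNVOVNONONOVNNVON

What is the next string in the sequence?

ONOVNNVONONOVNNVOVNONNVONNVONNVOVNONONOVNNVON

φ(NVONNVOVNONONOVNNVON) expands symbol-by-symbol to ON OVN NV ON ON OVN NV OVN ON NV ON NV ON NV OVN ON ON OVN NV ON; joining the 20 pieces gives the next term.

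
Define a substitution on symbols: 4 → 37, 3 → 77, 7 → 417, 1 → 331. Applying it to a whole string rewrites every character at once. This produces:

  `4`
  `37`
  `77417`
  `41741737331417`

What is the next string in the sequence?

φ(41741737331417) expands symbol-by-symbol to 37 331 417 37 331 417 77 417 77 77 331 37 331 417; joining the 14 pieces gives the next term.

373314173733141777417777733137331417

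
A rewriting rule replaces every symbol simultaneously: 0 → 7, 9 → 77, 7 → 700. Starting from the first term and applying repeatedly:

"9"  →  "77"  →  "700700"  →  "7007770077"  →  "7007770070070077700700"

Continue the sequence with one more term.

Rewriting the 22 symbols of 7007770070070077700700 one by one yields 700 7 7 700 700 700 7 7 700 7 7 700 7 7 700 700 700 7 7 700 7 7; concatenated:

700777007007007770077700777007007007770077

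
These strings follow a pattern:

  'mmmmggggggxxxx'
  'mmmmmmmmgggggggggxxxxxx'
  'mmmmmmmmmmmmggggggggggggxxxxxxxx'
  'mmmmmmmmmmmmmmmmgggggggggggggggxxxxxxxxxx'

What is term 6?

mmmmmmmmmmmmmmmmmmmmmmmmgggggggggggggggggggggxxxxxxxxxxxxxx

Reading off run lengths: m runs 4, 8, 12, 16; g runs 6, 9, 12, 15; x runs 4, 6, 8, 10 — each is linear in n (n = 1, 2, …).
Setting n = 6 gives 24, 21, 14 characters in each block.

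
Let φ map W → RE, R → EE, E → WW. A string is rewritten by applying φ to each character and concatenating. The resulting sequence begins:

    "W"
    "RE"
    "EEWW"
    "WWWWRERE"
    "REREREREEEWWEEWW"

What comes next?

Replace each of the 16 characters of REREREREEEWWEEWW in place — EE WW EE WW EE WW EE WW WW WW RE RE WW WW RE RE — and concatenate.

EEWWEEWWEEWWEEWWWWWWREREWWWWRERE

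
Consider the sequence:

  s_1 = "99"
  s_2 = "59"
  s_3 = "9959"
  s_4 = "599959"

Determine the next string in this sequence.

This is a Fibonacci-style word recurrence s(k) = s(k−2)·s(k−1): e.g. 99·59 = 9959.
The next term joins 9959 and 599959.

9959599959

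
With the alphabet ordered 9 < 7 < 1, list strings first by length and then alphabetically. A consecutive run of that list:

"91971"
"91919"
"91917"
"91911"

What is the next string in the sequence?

91799

Treat 91911 as a base-3 numeral over the given alphabet and add one, carrying through any trailing 1's.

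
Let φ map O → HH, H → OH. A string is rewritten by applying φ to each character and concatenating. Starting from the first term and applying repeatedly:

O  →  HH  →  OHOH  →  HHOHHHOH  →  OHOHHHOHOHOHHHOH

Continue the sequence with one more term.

φ(OHOHHHOHOHOHHHOH) expands symbol-by-symbol to HH OH HH OH OH OH HH OH HH OH HH OH OH OH HH OH; joining the 16 pieces gives the next term.

HHOHHHOHOHOHHHOHHHOHHHOHOHOHHHOH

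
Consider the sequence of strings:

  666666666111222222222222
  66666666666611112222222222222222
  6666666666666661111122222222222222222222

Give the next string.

Reading off run lengths: 6 runs 9, 12, 15; 1 runs 3, 4, 5; 2 runs 12, 16, 20 — each is linear in n, where the shown terms are n = 3, 4, 5.
For the next term, n = 6, so the run lengths are 18, 6, 24.

666666666666666666111111222222222222222222222222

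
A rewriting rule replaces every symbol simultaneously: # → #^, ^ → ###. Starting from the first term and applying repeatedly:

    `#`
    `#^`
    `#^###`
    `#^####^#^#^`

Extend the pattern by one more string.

#^####^#^#^#^####^####^###

Expanding #^####^#^#^: #→#^, ^→###, #→#^, #→#^, #→#^, #→#^, ^→###, #→#^, ^→###, #→#^, ^→###. Concatenated: #^ ### #^ #^ #^ #^ ### #^ ### #^ ###.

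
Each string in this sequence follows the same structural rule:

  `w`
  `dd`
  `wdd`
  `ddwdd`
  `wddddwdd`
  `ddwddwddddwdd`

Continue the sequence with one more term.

Each term (from the third on) is the two preceding terms concatenated in order: term 3 = w·dd = wdd.
So term 7 is wddddwdd·ddwddwddddwdd.

wddddwddddwddwddddwdd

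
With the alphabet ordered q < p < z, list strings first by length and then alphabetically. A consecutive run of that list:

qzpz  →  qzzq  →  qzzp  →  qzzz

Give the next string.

Find the rightmost character of qzzz below z, bump it to the next letter, and reset everything to its right to q.

pqqq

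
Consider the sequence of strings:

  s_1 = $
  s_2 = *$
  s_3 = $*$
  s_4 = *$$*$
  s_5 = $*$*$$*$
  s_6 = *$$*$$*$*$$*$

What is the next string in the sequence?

$*$*$$*$*$$*$$*$*$$*$

From term 3 onward, concatenate the second-to-last term with the last: $·*$ = $*$, *$·$*$ = *$$*$, …
The next term joins $*$*$$*$ and *$$*$$*$*$$*$.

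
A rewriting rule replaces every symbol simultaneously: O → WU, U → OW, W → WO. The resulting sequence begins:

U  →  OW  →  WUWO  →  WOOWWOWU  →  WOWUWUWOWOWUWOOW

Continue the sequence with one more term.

φ(WOWUWUWOWOWUWOOW) expands symbol-by-symbol to WO WU WO OW WO OW WO WU WO WU WO OW WO WU WU WO; joining the 16 pieces gives the next term.

WOWUWOOWWOOWWOWUWOWUWOOWWOWUWUWO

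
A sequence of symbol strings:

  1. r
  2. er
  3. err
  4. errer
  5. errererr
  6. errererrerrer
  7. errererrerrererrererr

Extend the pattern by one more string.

From term 3 onward, concatenate the last term with the second-to-last: er·r = err, err·er = errer, …
Continuing: errererrerrererrererr · errererrerrer gives term 8.

errererrerrererrererrerrererrerrer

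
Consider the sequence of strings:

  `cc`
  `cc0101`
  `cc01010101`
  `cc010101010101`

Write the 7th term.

The strings grow by a fixed suffix 0101 each time.
From cc010101010101, 3 further steps: cc010101010101 → cc0101010101010101 → cc01010101010101010101 → (answer).

cc010101010101010101010101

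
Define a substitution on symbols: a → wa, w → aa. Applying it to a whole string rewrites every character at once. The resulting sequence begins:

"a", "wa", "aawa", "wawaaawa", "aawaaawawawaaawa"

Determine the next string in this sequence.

wawaaawawawaaawaaawaaawawawaaawa

φ(aawaaawawawaaawa) expands symbol-by-symbol to wa wa aa wa wa wa aa wa aa wa aa wa wa wa aa wa; joining the 16 pieces gives the next term.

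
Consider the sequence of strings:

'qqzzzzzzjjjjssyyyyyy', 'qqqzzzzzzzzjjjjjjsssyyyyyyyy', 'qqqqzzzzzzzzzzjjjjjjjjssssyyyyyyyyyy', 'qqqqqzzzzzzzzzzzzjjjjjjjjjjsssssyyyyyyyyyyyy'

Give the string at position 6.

Term n consists of n q's, followed by 2n+2 z's, followed by 2n j's, followed by n s's, followed by 2n+2 y's, where the shown terms are n = 2, 3, 4, 5.
Setting n = 7 gives 7, 16, 14, 7, 16 characters in each block.

qqqqqqqzzzzzzzzzzzzzzzzjjjjjjjjjjjjjjsssssssyyyyyyyyyyyyyyyy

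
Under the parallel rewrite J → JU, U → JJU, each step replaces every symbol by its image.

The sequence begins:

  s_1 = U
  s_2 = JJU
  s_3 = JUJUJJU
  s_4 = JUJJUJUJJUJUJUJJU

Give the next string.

JUJJUJUJUJJUJUJJUJUJUJJUJUJJUJUJJUJUJUJJU

φ(JUJJUJUJJUJUJUJJU) expands symbol-by-symbol to JU JJU JU JU JJU JU JJU JU JU JJU JU JJU JU JJU JU JU JJU; joining the 17 pieces gives the next term.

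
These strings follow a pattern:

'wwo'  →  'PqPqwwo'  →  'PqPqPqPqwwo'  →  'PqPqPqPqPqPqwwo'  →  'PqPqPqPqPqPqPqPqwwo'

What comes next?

PqPqPqPqPqPqPqPqPqPqwwo

The strings grow by a fixed prefix PqPq each time.
One more step from PqPqPqPqPqPqPqPqwwo gives the answer.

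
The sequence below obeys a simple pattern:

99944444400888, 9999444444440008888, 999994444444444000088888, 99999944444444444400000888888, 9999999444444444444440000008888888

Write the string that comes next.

Reading off run lengths: 9 runs 3, 4, 5, 6, 7; 4 runs 6, 8, 10, 12, 14; 0 runs 2, 3, 4, 5, 6; 8 runs 3, 4, 5, 6, 7 — each is linear in n, where the shown terms are n = 2, 3, 4, 5, 6.
At n = 7 the blocks have lengths 8, 16, 7, 8.

999999994444444444444444000000088888888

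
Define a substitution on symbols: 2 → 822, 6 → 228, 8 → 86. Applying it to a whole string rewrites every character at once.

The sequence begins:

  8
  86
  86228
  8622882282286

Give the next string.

8622882282286868228228682282286228

Replace each of the 13 characters of 8622882282286 in place — 86 228 822 822 86 86 822 822 86 822 822 86 228 — and concatenate.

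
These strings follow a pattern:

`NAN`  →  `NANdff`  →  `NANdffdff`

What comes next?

Each term is the previous one with dff appended.
So the next term is NANdffdff·dff.

NANdffdffdff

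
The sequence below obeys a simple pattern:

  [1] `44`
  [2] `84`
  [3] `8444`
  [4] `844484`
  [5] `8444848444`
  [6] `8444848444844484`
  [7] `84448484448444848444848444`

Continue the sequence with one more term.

Each term (from the third on) is the previous term followed by the one before it: term 3 = 84·44 = 8444.
Continuing: 84448484448444848444848444 · 8444848444844484 gives term 8.

844484844484448484448484448444848444844484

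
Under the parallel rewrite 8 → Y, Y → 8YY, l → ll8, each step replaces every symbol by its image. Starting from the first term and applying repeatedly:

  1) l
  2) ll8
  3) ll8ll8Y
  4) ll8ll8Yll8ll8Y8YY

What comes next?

Rewriting the 17 symbols of ll8ll8Yll8ll8Y8YY one by one yields ll8 ll8 Y ll8 ll8 Y 8YY ll8 ll8 Y ll8 ll8 Y 8YY Y 8YY 8YY; concatenated:

ll8ll8Yll8ll8Y8YYll8ll8Yll8ll8Y8YYY8YY8YY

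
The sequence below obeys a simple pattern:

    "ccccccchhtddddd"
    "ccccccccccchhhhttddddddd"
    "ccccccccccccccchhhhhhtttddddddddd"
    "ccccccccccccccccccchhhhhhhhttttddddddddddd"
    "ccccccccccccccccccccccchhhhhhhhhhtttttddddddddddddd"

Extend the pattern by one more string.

Each string has the form c^{4n+3} h^{2n} t^{n} d^{2n+3} (n = 1, 2, …).
For the next term, n = 6, so the run lengths are 27, 12, 6, 15.

ccccccccccccccccccccccccccchhhhhhhhhhhhttttttddddddddddddddd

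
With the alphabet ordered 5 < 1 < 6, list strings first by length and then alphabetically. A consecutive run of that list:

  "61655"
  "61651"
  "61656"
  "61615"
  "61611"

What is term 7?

Continuing the enumeration 2 steps past 61611: 61611 → 61616 → (answer).

61665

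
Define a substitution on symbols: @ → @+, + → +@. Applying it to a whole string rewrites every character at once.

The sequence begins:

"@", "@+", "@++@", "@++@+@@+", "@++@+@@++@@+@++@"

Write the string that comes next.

@++@+@@++@@+@++@+@@+@++@@++@+@@+

φ(@++@+@@++@@+@++@) expands symbol-by-symbol to @+ +@ +@ @+ +@ @+ @+ +@ +@ @+ @+ +@ @+ +@ +@ @+; joining the 16 pieces gives the next term.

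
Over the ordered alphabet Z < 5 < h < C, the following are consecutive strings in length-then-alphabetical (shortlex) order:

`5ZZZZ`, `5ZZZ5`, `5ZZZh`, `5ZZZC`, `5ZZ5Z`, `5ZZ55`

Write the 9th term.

Continuing the enumeration 3 steps past 5ZZ55: 5ZZ55 → 5ZZ5h → 5ZZ5C → (answer).

5ZZhZ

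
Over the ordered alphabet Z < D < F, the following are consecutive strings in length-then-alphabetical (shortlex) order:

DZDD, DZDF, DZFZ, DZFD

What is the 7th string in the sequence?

DDZD

Advancing 3 positions from DZFD through DZFD → DZFF → DDZZ reaches term 7.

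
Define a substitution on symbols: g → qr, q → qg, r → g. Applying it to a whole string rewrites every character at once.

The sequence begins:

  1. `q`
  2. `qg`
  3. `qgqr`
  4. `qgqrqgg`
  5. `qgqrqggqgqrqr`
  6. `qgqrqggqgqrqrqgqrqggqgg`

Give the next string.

Replace each of the 23 characters of qgqrqggqgqrqrqgqrqggqgg in place — qg qr qg g qg qr qr qg qr qg g qg g qg qr qg g qg qr qr qg qr qr — and concatenate.

qgqrqggqgqrqrqgqrqggqggqgqrqggqgqrqrqgqrqr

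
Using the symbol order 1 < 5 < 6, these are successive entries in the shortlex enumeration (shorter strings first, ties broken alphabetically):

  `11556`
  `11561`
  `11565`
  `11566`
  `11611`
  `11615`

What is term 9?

Stepping forward 3 times from 11615: 11615 → 11616 → 11651, then the target.

11655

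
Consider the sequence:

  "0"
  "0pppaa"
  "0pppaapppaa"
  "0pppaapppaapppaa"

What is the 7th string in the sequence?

Every step adds pppaa to the end: s(k+1) = s(k)·pppaa.
From 0pppaapppaapppaa, 3 further steps: 0pppaapppaapppaa → 0pppaapppaapppaapppaa → 0pppaapppaapppaapppaapppaa → (answer).

0pppaapppaapppaapppaapppaapppaa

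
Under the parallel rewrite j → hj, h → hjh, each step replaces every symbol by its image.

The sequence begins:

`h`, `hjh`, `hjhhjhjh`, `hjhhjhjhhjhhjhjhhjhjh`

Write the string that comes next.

Rewriting the 21 symbols of hjhhjhjhhjhhjhjhhjhjh one by one yields hjh hj hjh hjh hj hjh hj hjh hjh hj hjh hjh hj hjh hj hjh hjh hj hjh hj hjh; concatenated:

hjhhjhjhhjhhjhjhhjhjhhjhhjhjhhjhhjhjhhjhjhhjhhjhjhhjhjh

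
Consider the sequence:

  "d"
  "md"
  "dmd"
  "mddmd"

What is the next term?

This is a Fibonacci-style word recurrence s(k) = s(k−2)·s(k−1): e.g. d·md = dmd.
Continuing: dmd · mddmd gives term 5.

dmdmddmd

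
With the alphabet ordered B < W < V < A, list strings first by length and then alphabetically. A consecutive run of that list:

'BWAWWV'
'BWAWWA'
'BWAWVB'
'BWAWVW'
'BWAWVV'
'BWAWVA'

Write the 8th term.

BWAWAW

Continuing the enumeration 2 steps past BWAWVA: BWAWVA → BWAWAB → (answer).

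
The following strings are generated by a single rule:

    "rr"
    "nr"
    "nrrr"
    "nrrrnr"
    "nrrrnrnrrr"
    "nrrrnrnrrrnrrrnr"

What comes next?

nrrrnrnrrrnrrrnrnrrrnrnrrr

From term 3 onward, concatenate the last term with the second-to-last: nr·rr = nrrr, nrrr·nr = nrrrnr, …
Continuing: nrrrnrnrrrnrrrnr · nrrrnrnrrr gives term 7.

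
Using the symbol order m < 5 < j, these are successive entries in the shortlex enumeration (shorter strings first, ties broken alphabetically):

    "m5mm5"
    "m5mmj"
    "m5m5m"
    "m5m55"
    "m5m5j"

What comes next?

The successor of m5m5j increments the rightmost position that isn't already j and resets every position after it to m.

m5mjm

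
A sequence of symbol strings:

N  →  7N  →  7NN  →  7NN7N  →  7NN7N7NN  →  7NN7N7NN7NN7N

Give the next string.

This is a Fibonacci-style word recurrence s(k) = s(k−1)·s(k−2): e.g. 7N·N = 7NN.
Continuing: 7NN7N7NN7NN7N · 7NN7N7NN gives term 7.

7NN7N7NN7NN7N7NN7N7NN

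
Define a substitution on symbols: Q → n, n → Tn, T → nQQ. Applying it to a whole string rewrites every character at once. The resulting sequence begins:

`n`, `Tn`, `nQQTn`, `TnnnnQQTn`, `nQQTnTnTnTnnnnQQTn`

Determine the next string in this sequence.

φ(nQQTnTnTnTnnnnQQTn) expands symbol-by-symbol to Tn n n nQQ Tn nQQ Tn nQQ Tn nQQ Tn Tn Tn Tn n n nQQ Tn; joining the 18 pieces gives the next term.

TnnnnQQTnnQQTnnQQTnnQQTnTnTnTnnnnQQTn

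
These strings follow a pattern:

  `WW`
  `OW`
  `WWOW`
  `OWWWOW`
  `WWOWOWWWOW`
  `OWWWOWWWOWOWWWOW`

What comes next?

WWOWOWWWOWOWWWOWWWOWOWWWOW

From term 3 onward, concatenate the second-to-last term with the last: WW·OW = WWOW, OW·WWOW = OWWWOW, …
Continuing: WWOWOWWWOW · OWWWOWWWOWOWWWOW gives term 7.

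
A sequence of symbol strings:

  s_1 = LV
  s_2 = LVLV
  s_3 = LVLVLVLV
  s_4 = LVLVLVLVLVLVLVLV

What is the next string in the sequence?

LVLVLVLVLVLVLVLVLVLVLVLVLVLVLVLV

Each string is two copies of the previous one concatenated.
So the next term is two copies of LVLVLVLVLVLVLVLV.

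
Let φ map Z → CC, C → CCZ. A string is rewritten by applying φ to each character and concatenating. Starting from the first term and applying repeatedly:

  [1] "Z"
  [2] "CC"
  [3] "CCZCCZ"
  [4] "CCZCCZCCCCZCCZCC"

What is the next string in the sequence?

Rewriting the 16 symbols of CCZCCZCCCCZCCZCC one by one yields CCZ CCZ CC CCZ CCZ CC CCZ CCZ CCZ CCZ CC CCZ CCZ CC CCZ CCZ; concatenated:

CCZCCZCCCCZCCZCCCCZCCZCCZCCZCCCCZCCZCCCCZCCZ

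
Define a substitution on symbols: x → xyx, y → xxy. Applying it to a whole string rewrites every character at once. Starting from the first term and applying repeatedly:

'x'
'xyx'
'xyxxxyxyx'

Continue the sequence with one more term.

xyxxxyxyxxyxxyxxxyxyxxxyxyx

Expanding xyxxxyxyx: x→xyx, y→xxy, x→xyx, x→xyx, x→xyx, y→xxy, x→xyx, y→xxy, x→xyx. Concatenated: xyx xxy xyx xyx xyx xxy xyx xxy xyx.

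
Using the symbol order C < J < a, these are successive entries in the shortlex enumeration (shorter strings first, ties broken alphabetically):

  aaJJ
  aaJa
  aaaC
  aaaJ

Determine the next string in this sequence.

aaaa

Find the rightmost character of aaaJ below a, bump it to the next letter, and reset everything to its right to C.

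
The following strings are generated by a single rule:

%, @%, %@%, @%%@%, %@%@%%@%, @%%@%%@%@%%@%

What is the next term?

From term 3 onward, concatenate the second-to-last term with the last: %·@% = %@%, @%·%@% = @%%@%, …
The next term joins %@%@%%@% and @%%@%%@%@%%@%.

%@%@%%@%@%%@%%@%@%%@%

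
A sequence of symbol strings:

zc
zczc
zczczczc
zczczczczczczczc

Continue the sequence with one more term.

s(k+1) = s(k)·s(k) — each term doubles the last.
So the next term is two copies of zczczczczczczczc.

zczczczczczczczczczczczczczczczc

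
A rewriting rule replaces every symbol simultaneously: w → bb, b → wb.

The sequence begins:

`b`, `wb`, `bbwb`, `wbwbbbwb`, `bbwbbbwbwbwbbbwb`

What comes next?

Applying the rule to each of the 16 symbols of bbwbbbwbwbwbbbwb gives the pieces wb wb bb wb wb wb bb wb bb wb bb wb wb wb bb wb, which concatenate to the answer.

wbwbbbwbwbwbbbwbbbwbbbwbwbwbbbwb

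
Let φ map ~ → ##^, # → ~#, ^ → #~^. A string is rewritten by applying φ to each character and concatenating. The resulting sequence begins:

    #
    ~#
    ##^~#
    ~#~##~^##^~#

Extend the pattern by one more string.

Rewriting each symbol of ~#~##~^##^~#: ~→##^, #→~#, ~→##^, #→~#, #→~#, ~→##^, ^→#~^, #→~#, #→~#, ^→#~^, ~→##^, #→~#, which concatenates to ##^ ~# ##^ ~# ~# ##^ #~^ ~# ~# #~^ ##^ ~#.

##^~###^~#~###^#~^~#~##~^##^~#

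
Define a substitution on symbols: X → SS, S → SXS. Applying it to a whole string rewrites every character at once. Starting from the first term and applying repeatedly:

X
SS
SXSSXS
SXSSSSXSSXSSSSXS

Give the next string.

φ(SXSSSSXSSXSSSSXS) expands symbol-by-symbol to SXS SS SXS SXS SXS SXS SS SXS SXS SS SXS SXS SXS SXS SS SXS; joining the 16 pieces gives the next term.

SXSSSSXSSXSSXSSXSSSSXSSXSSSSXSSXSSXSSXSSSSXS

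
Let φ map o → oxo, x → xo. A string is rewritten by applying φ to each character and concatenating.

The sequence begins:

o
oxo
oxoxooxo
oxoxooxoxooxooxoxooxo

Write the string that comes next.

φ(oxoxooxoxooxooxoxooxo) expands symbol-by-symbol to oxo xo oxo xo oxo oxo xo oxo xo oxo oxo xo oxo oxo xo oxo xo oxo oxo xo oxo; joining the 21 pieces gives the next term.

oxoxooxoxooxooxoxooxoxooxooxoxooxooxoxooxoxooxooxoxooxo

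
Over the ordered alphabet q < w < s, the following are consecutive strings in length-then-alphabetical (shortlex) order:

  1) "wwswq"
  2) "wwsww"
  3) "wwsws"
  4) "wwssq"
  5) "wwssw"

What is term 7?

Continuing the enumeration 2 steps past wwssw: wwssw → wwsss → (answer).

wsqqq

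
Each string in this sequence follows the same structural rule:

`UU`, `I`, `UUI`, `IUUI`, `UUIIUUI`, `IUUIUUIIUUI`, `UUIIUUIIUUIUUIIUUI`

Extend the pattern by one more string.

IUUIUUIIUUIUUIIUUIIUUIUUIIUUI

Each term (from the third on) is the two preceding terms concatenated in order: term 3 = UU·I = UUI.
The next term joins IUUIUUIIUUI and UUIIUUIIUUIUUIIUUI.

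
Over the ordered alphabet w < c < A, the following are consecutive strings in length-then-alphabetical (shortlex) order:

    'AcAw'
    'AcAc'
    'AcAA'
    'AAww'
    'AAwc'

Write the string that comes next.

The successor of AAwc increments the rightmost position that isn't already A and resets every position after it to w.

AAwA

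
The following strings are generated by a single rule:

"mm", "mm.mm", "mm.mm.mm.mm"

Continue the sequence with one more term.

Every step duplicates the string with '.' between the halves.
One more doubling of mm.mm.mm.mm gives the answer.

mm.mm.mm.mm.mm.mm.mm.mm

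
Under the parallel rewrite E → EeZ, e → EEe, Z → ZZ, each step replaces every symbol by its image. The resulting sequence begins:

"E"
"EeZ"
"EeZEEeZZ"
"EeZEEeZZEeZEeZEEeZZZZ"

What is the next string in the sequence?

Rewriting the 21 symbols of EeZEEeZZEeZEeZEEeZZZZ one by one yields EeZ EEe ZZ EeZ EeZ EEe ZZ ZZ EeZ EEe ZZ EeZ EEe ZZ EeZ EeZ EEe ZZ ZZ ZZ ZZ; concatenated:

EeZEEeZZEeZEeZEEeZZZZEeZEEeZZEeZEEeZZEeZEeZEEeZZZZZZZZ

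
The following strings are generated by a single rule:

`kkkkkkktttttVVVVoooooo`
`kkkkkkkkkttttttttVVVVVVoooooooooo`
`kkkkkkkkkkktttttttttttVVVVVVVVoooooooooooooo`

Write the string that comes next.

The n-th term is 2n+3 k's then 3n-1 t's then 2n V's then 4n-2 o's, where the shown terms are n = 2, 3, 4.
Setting n = 5 gives 13, 14, 10, 18 characters in each block.

kkkkkkkkkkkkkttttttttttttttVVVVVVVVVVoooooooooooooooooo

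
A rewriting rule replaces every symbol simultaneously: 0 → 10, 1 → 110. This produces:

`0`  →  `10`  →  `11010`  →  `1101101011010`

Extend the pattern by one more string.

φ(1101101011010) expands symbol-by-symbol to 110 110 10 110 110 10 110 10 110 110 10 110 10; joining the 13 pieces gives the next term.

1101101011011010110101101101011010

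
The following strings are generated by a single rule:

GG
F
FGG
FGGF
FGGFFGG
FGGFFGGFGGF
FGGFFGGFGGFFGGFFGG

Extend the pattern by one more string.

This is a Fibonacci-style word recurrence s(k) = s(k−1)·s(k−2): e.g. F·GG = FGG.
Continuing: FGGFFGGFGGFFGGFFGG · FGGFFGGFGGF gives term 8.

FGGFFGGFGGFFGGFFGGFGGFFGGFGGF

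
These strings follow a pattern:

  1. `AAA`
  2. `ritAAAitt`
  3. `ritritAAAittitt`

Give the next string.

Every step adds rit to the front and itt to the end of the previous string.
So the next term is rit·ritritAAAittitt·itt.

ritritritAAAittittitt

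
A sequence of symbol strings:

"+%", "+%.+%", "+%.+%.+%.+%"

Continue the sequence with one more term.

Every step duplicates the string with '.' between the halves.
Doubling +%.+%.+%.+% with '.' between the halves:

+%.+%.+%.+%.+%.+%.+%.+%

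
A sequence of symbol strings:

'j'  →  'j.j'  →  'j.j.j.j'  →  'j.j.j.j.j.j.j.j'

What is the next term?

j.j.j.j.j.j.j.j.j.j.j.j.j.j.j.j

Every step duplicates the string with '.' between the halves.
One more doubling of j.j.j.j.j.j.j.j gives the answer.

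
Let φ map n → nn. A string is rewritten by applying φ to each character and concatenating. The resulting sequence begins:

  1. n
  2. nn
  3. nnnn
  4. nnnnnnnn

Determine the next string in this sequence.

Apply φ to nnnnnnnn symbol by symbol: n→nn, n→nn, n→nn, n→nn, n→nn, n→nn, n→nn, n→nn; joined: nn nn nn nn nn nn nn nn.

nnnnnnnnnnnnnnnn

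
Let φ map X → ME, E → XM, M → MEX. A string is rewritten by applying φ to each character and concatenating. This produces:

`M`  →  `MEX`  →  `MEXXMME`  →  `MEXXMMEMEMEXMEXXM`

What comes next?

Rewriting the 17 symbols of MEXXMMEMEMEXMEXXM one by one yields MEX XM ME ME MEX MEX XM MEX XM MEX XM ME MEX XM ME ME MEX; concatenated:

MEXXMMEMEMEXMEXXMMEXXMMEXXMMEMEXXMMEMEMEX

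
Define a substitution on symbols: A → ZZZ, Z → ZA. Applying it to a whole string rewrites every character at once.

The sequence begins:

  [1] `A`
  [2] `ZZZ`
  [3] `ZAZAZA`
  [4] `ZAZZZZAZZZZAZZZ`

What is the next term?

Applying the rule to each of the 15 symbols of ZAZZZZAZZZZAZZZ gives the pieces ZA ZZZ ZA ZA ZA ZA ZZZ ZA ZA ZA ZA ZZZ ZA ZA ZA, which concatenate to the answer.

ZAZZZZAZAZAZAZZZZAZAZAZAZZZZAZAZA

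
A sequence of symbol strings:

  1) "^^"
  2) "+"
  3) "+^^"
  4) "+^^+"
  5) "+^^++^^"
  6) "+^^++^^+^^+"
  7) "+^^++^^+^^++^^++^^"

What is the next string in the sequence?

Each term (from the third on) is the previous term followed by the one before it: term 3 = +·^^ = +^^.
So term 8 is +^^++^^+^^++^^++^^·+^^++^^+^^+.

+^^++^^+^^++^^++^^+^^++^^+^^+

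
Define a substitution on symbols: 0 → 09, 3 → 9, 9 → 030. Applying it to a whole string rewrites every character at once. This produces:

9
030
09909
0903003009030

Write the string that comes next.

Rewriting the 13 symbols of 0903003009030 one by one yields 09 030 09 9 09 09 9 09 09 030 09 9 09; concatenated:

0903009909099090903009909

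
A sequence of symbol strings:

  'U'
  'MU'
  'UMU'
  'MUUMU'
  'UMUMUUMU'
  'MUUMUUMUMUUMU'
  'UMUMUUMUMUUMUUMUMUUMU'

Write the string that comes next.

MUUMUUMUMUUMUUMUMUUMUMUUMUUMUMUUMU

From term 3 onward, concatenate the second-to-last term with the last: U·MU = UMU, MU·UMU = MUUMU, …
So term 8 is MUUMUUMUMUUMU·UMUMUUMUMUUMUUMUMUUMU.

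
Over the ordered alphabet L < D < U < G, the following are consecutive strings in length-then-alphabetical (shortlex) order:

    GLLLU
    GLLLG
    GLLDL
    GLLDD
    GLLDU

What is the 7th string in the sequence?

GLLUL

Continuing the enumeration 2 steps past GLLDU: GLLDU → GLLDG → (answer).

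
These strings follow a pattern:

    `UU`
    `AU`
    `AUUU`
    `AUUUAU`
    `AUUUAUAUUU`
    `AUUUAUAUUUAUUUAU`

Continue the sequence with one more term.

AUUUAUAUUUAUUUAUAUUUAUAUUU

From term 3 onward, concatenate the last term with the second-to-last: AU·UU = AUUU, AUUU·AU = AUUUAU, …
So term 7 is AUUUAUAUUUAUUUAU·AUUUAUAUUU.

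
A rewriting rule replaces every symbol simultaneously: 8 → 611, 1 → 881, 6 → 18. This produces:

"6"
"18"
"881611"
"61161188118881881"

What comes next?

Rewriting the 17 symbols of 61161188118881881 one by one yields 18 881 881 18 881 881 611 611 881 881 611 611 611 881 611 611 881; concatenated:

1888188118881881611611881881611611611881611611881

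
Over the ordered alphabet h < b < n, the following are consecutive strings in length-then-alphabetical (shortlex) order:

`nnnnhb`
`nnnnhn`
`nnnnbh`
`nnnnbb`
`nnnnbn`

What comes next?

Treat nnnnbn as a base-3 numeral over the given alphabet and add one, carrying through any trailing n's.

nnnnnh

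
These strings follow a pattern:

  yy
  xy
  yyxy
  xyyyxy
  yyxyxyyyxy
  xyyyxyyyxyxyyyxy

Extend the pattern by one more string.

yyxyxyyyxyxyyyxyyyxyxyyyxy

From term 3 onward, concatenate the second-to-last term with the last: yy·xy = yyxy, xy·yyxy = xyyyxy, …
Continuing: yyxyxyyyxy · xyyyxyyyxyxyyyxy gives term 7.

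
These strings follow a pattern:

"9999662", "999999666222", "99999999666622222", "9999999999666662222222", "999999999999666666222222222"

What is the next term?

99999999999999666666622222222222

The n-th term is 2n+2 9's then n+1 6's then 2n-1 2's (n = 1, 2, …).
At n = 6 the blocks have lengths 14, 7, 11.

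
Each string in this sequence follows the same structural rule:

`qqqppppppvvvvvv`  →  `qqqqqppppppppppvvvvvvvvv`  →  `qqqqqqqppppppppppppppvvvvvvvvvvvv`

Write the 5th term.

qqqqqqqqqqqppppppppppppppppppppppvvvvvvvvvvvvvvvvvv

Each string has the form q^{2n-1} p^{4n-2} v^{3n}, where the shown terms are n = 2, 3, 4.
Setting n = 6 gives 11, 22, 18 characters in each block.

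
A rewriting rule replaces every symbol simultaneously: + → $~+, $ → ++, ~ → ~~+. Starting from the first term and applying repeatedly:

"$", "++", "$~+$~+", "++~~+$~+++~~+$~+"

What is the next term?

$~+$~+~~+~~+$~+++~~+$~+$~+$~+~~+~~+$~+++~~+$~+

Applying the rule to each of the 16 symbols of ++~~+$~+++~~+$~+ gives the pieces $~+ $~+ ~~+ ~~+ $~+ ++ ~~+ $~+ $~+ $~+ ~~+ ~~+ $~+ ++ ~~+ $~+, which concatenate to the answer.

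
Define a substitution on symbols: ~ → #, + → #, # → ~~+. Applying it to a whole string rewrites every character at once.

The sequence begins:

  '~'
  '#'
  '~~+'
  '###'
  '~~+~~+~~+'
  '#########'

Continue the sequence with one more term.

Rewriting each symbol of #########: #→~~+, #→~~+, #→~~+, #→~~+, #→~~+, #→~~+, #→~~+, #→~~+, #→~~+, which concatenates to ~~+ ~~+ ~~+ ~~+ ~~+ ~~+ ~~+ ~~+ ~~+.

~~+~~+~~+~~+~~+~~+~~+~~+~~+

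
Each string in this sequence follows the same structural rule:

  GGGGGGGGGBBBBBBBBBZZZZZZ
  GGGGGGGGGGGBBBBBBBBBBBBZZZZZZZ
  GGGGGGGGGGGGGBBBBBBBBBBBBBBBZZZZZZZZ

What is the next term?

Reading off run lengths: G runs 9, 11, 13; B runs 9, 12, 15; Z runs 6, 7, 8 — each is linear in n, where the shown terms are n = 3, 4, 5.
For the next term, n = 6, so the run lengths are 15, 18, 9.

GGGGGGGGGGGGGGGBBBBBBBBBBBBBBBBBBZZZZZZZZZ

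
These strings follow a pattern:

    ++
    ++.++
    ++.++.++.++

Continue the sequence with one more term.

Each string is two copies of the previous one joined by '.'.
So the next term is two copies of ++.++.++.++ with '.' between the halves.

++.++.++.++.++.++.++.++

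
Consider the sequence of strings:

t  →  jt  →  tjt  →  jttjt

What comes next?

tjtjttjt

This is a Fibonacci-style word recurrence s(k) = s(k−2)·s(k−1): e.g. t·jt = tjt.
The next term joins tjt and jttjt.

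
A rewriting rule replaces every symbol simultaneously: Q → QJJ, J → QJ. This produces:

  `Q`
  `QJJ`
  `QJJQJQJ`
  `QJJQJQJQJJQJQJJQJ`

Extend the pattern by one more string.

φ(QJJQJQJQJJQJQJJQJ) expands symbol-by-symbol to QJJ QJ QJ QJJ QJ QJJ QJ QJJ QJ QJ QJJ QJ QJJ QJ QJ QJJ QJ; joining the 17 pieces gives the next term.

QJJQJQJQJJQJQJJQJQJJQJQJQJJQJQJJQJQJQJJQJ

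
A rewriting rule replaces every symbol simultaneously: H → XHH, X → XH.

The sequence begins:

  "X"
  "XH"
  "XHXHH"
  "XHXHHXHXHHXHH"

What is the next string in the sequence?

Rewriting the 13 symbols of XHXHHXHXHHXHH one by one yields XH XHH XH XHH XHH XH XHH XH XHH XHH XH XHH XHH; concatenated:

XHXHHXHXHHXHHXHXHHXHXHHXHHXHXHHXHH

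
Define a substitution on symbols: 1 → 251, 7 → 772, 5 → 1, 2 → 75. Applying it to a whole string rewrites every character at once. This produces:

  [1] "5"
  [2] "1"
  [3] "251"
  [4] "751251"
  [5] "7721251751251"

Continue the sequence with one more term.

Rewriting the 13 symbols of 7721251751251 one by one yields 772 772 75 251 75 1 251 772 1 251 75 1 251; concatenated:

772772752517512517721251751251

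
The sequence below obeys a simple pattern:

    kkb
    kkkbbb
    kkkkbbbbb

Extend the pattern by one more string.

The n-th term is n+1 k's then 2n-1 b's (n = 1, 2, …).
Setting n = 4 gives 5, 7 characters in each block.

kkkkkbbbbbbb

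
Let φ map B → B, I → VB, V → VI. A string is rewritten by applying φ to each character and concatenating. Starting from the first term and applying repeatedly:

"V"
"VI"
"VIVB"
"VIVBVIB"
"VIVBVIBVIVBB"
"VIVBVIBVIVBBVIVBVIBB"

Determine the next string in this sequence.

VIVBVIBVIVBBVIVBVIBBVIVBVIBVIVBBB

Replace each of the 20 characters of VIVBVIBVIVBBVIVBVIBB in place — VI VB VI B VI VB B VI VB VI B B VI VB VI B VI VB B B — and concatenate.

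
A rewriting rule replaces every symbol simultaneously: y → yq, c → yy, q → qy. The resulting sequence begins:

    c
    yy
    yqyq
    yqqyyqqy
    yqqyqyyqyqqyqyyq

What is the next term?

Replace each of the 16 characters of yqqyqyyqyqqyqyyq in place — yq qy qy yq qy yq yq qy yq qy qy yq qy yq yq qy — and concatenate.

yqqyqyyqqyyqyqqyyqqyqyyqqyyqyqqy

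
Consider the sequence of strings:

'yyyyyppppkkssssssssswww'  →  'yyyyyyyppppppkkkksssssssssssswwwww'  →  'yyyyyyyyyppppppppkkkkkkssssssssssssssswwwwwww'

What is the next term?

The n-th term is 2n+1 y's then 2n p's then 2n-2 k's then 3n+3 s's then 2n-1 w's, where the shown terms are n = 2, 3, 4.
Setting n = 5 gives 11, 10, 8, 18, 9 characters in each block.

yyyyyyyyyyyppppppppppkkkkkkkksssssssssssssssssswwwwwwwww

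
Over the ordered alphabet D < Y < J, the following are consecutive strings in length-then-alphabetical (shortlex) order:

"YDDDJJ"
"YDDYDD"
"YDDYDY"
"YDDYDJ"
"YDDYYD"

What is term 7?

Advancing 2 positions from YDDYYD through YDDYYD → YDDYYY reaches term 7.

YDDYYJ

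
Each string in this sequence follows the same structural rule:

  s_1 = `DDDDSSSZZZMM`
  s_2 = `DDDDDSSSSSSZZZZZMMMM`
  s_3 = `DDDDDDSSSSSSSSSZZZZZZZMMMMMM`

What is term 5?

DDDDDDDDSSSSSSSSSSSSSSSZZZZZZZZZZZMMMMMMMMMM

Reading off run lengths: D runs 4, 5, 6; S runs 3, 6, 9; Z runs 3, 5, 7; M runs 2, 4, 6 — each is linear in n (n = 1, 2, …).
For term 5, n = 5, so the run lengths are 8, 15, 11, 10.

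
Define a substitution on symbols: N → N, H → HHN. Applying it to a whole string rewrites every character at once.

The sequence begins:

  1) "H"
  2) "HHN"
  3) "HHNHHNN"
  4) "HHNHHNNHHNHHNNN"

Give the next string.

Replace each of the 15 characters of HHNHHNNHHNHHNNN in place — HHN HHN N HHN HHN N N HHN HHN N HHN HHN N N N — and concatenate.

HHNHHNNHHNHHNNNHHNHHNNHHNHHNNNN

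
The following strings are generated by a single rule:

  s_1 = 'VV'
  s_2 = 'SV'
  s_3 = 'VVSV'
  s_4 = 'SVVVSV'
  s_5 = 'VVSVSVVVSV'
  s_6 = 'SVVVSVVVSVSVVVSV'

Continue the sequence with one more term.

From term 3 onward, concatenate the second-to-last term with the last: VV·SV = VVSV, SV·VVSV = SVVVSV, …
Continuing: VVSVSVVVSV · SVVVSVVVSVSVVVSV gives term 7.

VVSVSVVVSVSVVVSVVVSVSVVVSV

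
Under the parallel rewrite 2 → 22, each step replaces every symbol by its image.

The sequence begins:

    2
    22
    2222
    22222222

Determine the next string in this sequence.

Rewriting each symbol of 22222222: 2→22, 2→22, 2→22, 2→22, 2→22, 2→22, 2→22, 2→22, which concatenates to 22 22 22 22 22 22 22 22.

2222222222222222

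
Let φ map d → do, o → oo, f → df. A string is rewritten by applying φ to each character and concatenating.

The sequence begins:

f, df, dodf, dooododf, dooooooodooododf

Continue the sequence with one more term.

dooooooooooooooodooooooodooododf

Replace each of the 16 characters of dooooooodooododf in place — do oo oo oo oo oo oo oo do oo oo oo do oo do df — and concatenate.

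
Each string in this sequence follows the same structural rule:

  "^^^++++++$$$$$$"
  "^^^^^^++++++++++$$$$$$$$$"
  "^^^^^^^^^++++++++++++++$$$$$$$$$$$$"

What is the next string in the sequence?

^^^^^^^^^^^^++++++++++++++++++$$$$$$$$$$$$$$$

Term n consists of 3n ^'s, followed by 4n+2 +'s, followed by 3n+3 $'s (n = 1, 2, …).
At n = 4 the blocks have lengths 12, 18, 15.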